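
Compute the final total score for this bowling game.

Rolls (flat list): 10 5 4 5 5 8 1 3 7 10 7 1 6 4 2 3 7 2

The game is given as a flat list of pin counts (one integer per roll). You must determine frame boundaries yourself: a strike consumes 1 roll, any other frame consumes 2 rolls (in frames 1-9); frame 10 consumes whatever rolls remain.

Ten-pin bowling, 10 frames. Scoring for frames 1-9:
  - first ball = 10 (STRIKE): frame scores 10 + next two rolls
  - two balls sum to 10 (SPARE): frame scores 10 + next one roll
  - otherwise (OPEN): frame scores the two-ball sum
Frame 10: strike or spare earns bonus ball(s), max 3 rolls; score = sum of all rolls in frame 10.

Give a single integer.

Answer: 127

Derivation:
Frame 1: STRIKE. 10 + next two rolls (5+4) = 19. Cumulative: 19
Frame 2: OPEN (5+4=9). Cumulative: 28
Frame 3: SPARE (5+5=10). 10 + next roll (8) = 18. Cumulative: 46
Frame 4: OPEN (8+1=9). Cumulative: 55
Frame 5: SPARE (3+7=10). 10 + next roll (10) = 20. Cumulative: 75
Frame 6: STRIKE. 10 + next two rolls (7+1) = 18. Cumulative: 93
Frame 7: OPEN (7+1=8). Cumulative: 101
Frame 8: SPARE (6+4=10). 10 + next roll (2) = 12. Cumulative: 113
Frame 9: OPEN (2+3=5). Cumulative: 118
Frame 10: OPEN. Sum of all frame-10 rolls (7+2) = 9. Cumulative: 127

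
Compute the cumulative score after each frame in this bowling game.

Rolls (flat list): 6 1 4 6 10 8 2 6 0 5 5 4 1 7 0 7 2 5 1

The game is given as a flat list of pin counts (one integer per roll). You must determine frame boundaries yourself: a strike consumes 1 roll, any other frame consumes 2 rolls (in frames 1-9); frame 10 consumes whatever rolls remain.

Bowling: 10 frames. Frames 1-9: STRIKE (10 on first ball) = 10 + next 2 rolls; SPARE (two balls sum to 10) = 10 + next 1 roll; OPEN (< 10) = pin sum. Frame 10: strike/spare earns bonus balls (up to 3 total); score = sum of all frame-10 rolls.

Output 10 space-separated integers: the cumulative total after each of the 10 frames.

Answer: 7 27 47 63 69 83 88 95 104 110

Derivation:
Frame 1: OPEN (6+1=7). Cumulative: 7
Frame 2: SPARE (4+6=10). 10 + next roll (10) = 20. Cumulative: 27
Frame 3: STRIKE. 10 + next two rolls (8+2) = 20. Cumulative: 47
Frame 4: SPARE (8+2=10). 10 + next roll (6) = 16. Cumulative: 63
Frame 5: OPEN (6+0=6). Cumulative: 69
Frame 6: SPARE (5+5=10). 10 + next roll (4) = 14. Cumulative: 83
Frame 7: OPEN (4+1=5). Cumulative: 88
Frame 8: OPEN (7+0=7). Cumulative: 95
Frame 9: OPEN (7+2=9). Cumulative: 104
Frame 10: OPEN. Sum of all frame-10 rolls (5+1) = 6. Cumulative: 110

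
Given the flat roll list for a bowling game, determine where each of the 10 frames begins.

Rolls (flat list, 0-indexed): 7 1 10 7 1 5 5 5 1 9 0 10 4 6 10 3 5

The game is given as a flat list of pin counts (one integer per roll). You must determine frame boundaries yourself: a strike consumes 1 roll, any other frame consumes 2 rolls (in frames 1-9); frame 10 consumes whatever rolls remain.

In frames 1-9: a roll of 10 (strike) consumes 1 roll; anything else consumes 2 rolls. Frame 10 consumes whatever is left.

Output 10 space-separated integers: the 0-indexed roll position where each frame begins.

Frame 1 starts at roll index 0: rolls=7,1 (sum=8), consumes 2 rolls
Frame 2 starts at roll index 2: roll=10 (strike), consumes 1 roll
Frame 3 starts at roll index 3: rolls=7,1 (sum=8), consumes 2 rolls
Frame 4 starts at roll index 5: rolls=5,5 (sum=10), consumes 2 rolls
Frame 5 starts at roll index 7: rolls=5,1 (sum=6), consumes 2 rolls
Frame 6 starts at roll index 9: rolls=9,0 (sum=9), consumes 2 rolls
Frame 7 starts at roll index 11: roll=10 (strike), consumes 1 roll
Frame 8 starts at roll index 12: rolls=4,6 (sum=10), consumes 2 rolls
Frame 9 starts at roll index 14: roll=10 (strike), consumes 1 roll
Frame 10 starts at roll index 15: 2 remaining rolls

Answer: 0 2 3 5 7 9 11 12 14 15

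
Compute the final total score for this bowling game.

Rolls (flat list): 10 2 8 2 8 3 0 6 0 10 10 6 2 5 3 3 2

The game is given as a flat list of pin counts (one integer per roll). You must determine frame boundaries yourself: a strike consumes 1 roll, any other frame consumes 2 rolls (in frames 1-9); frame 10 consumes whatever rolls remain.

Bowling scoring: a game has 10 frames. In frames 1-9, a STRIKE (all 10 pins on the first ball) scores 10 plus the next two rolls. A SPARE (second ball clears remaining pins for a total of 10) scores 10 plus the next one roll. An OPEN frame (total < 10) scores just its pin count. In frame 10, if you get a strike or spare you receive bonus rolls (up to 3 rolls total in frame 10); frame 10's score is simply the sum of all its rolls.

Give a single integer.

Frame 1: STRIKE. 10 + next two rolls (2+8) = 20. Cumulative: 20
Frame 2: SPARE (2+8=10). 10 + next roll (2) = 12. Cumulative: 32
Frame 3: SPARE (2+8=10). 10 + next roll (3) = 13. Cumulative: 45
Frame 4: OPEN (3+0=3). Cumulative: 48
Frame 5: OPEN (6+0=6). Cumulative: 54
Frame 6: STRIKE. 10 + next two rolls (10+6) = 26. Cumulative: 80
Frame 7: STRIKE. 10 + next two rolls (6+2) = 18. Cumulative: 98
Frame 8: OPEN (6+2=8). Cumulative: 106
Frame 9: OPEN (5+3=8). Cumulative: 114
Frame 10: OPEN. Sum of all frame-10 rolls (3+2) = 5. Cumulative: 119

Answer: 119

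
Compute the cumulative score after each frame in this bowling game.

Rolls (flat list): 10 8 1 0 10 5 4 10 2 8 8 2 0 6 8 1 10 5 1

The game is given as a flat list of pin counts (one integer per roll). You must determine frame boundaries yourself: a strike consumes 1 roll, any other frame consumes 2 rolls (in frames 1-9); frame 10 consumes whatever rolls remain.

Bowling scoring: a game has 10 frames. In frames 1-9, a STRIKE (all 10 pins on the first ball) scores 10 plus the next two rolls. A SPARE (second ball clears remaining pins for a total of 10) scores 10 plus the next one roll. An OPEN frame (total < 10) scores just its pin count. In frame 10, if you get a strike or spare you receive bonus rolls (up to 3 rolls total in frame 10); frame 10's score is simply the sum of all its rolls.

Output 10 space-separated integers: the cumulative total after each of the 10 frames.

Frame 1: STRIKE. 10 + next two rolls (8+1) = 19. Cumulative: 19
Frame 2: OPEN (8+1=9). Cumulative: 28
Frame 3: SPARE (0+10=10). 10 + next roll (5) = 15. Cumulative: 43
Frame 4: OPEN (5+4=9). Cumulative: 52
Frame 5: STRIKE. 10 + next two rolls (2+8) = 20. Cumulative: 72
Frame 6: SPARE (2+8=10). 10 + next roll (8) = 18. Cumulative: 90
Frame 7: SPARE (8+2=10). 10 + next roll (0) = 10. Cumulative: 100
Frame 8: OPEN (0+6=6). Cumulative: 106
Frame 9: OPEN (8+1=9). Cumulative: 115
Frame 10: STRIKE. Sum of all frame-10 rolls (10+5+1) = 16. Cumulative: 131

Answer: 19 28 43 52 72 90 100 106 115 131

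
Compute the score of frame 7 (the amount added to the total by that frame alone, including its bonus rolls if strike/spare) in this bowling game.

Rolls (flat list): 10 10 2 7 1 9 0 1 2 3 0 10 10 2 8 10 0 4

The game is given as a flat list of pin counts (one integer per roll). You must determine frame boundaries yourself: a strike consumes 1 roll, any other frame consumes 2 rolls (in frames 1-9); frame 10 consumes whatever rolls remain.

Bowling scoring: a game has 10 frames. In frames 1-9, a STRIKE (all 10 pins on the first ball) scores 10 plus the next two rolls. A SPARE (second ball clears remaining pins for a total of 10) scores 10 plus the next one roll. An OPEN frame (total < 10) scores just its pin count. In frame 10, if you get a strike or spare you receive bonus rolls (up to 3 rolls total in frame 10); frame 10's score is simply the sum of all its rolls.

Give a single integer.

Frame 1: STRIKE. 10 + next two rolls (10+2) = 22. Cumulative: 22
Frame 2: STRIKE. 10 + next two rolls (2+7) = 19. Cumulative: 41
Frame 3: OPEN (2+7=9). Cumulative: 50
Frame 4: SPARE (1+9=10). 10 + next roll (0) = 10. Cumulative: 60
Frame 5: OPEN (0+1=1). Cumulative: 61
Frame 6: OPEN (2+3=5). Cumulative: 66
Frame 7: SPARE (0+10=10). 10 + next roll (10) = 20. Cumulative: 86
Frame 8: STRIKE. 10 + next two rolls (2+8) = 20. Cumulative: 106
Frame 9: SPARE (2+8=10). 10 + next roll (10) = 20. Cumulative: 126

Answer: 20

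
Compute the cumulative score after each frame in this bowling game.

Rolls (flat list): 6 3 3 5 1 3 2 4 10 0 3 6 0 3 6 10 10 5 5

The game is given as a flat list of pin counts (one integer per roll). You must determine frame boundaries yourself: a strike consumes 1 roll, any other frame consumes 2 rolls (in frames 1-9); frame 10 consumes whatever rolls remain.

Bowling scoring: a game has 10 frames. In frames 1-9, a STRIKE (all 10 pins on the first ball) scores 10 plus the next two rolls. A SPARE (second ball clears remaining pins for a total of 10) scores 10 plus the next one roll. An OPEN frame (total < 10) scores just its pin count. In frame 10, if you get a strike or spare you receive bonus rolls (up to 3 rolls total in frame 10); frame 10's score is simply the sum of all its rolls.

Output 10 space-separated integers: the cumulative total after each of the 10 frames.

Frame 1: OPEN (6+3=9). Cumulative: 9
Frame 2: OPEN (3+5=8). Cumulative: 17
Frame 3: OPEN (1+3=4). Cumulative: 21
Frame 4: OPEN (2+4=6). Cumulative: 27
Frame 5: STRIKE. 10 + next two rolls (0+3) = 13. Cumulative: 40
Frame 6: OPEN (0+3=3). Cumulative: 43
Frame 7: OPEN (6+0=6). Cumulative: 49
Frame 8: OPEN (3+6=9). Cumulative: 58
Frame 9: STRIKE. 10 + next two rolls (10+5) = 25. Cumulative: 83
Frame 10: STRIKE. Sum of all frame-10 rolls (10+5+5) = 20. Cumulative: 103

Answer: 9 17 21 27 40 43 49 58 83 103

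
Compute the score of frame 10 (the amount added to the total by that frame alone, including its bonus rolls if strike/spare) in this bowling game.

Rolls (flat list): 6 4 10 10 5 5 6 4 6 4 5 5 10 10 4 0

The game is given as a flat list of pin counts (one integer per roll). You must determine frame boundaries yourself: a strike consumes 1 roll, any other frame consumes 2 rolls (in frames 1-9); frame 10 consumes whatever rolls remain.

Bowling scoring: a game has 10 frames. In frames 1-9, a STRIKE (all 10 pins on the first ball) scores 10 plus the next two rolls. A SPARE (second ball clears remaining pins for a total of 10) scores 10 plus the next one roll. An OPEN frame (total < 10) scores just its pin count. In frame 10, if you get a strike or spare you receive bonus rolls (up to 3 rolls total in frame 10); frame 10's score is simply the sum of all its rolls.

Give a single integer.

Answer: 4

Derivation:
Frame 1: SPARE (6+4=10). 10 + next roll (10) = 20. Cumulative: 20
Frame 2: STRIKE. 10 + next two rolls (10+5) = 25. Cumulative: 45
Frame 3: STRIKE. 10 + next two rolls (5+5) = 20. Cumulative: 65
Frame 4: SPARE (5+5=10). 10 + next roll (6) = 16. Cumulative: 81
Frame 5: SPARE (6+4=10). 10 + next roll (6) = 16. Cumulative: 97
Frame 6: SPARE (6+4=10). 10 + next roll (5) = 15. Cumulative: 112
Frame 7: SPARE (5+5=10). 10 + next roll (10) = 20. Cumulative: 132
Frame 8: STRIKE. 10 + next two rolls (10+4) = 24. Cumulative: 156
Frame 9: STRIKE. 10 + next two rolls (4+0) = 14. Cumulative: 170
Frame 10: OPEN. Sum of all frame-10 rolls (4+0) = 4. Cumulative: 174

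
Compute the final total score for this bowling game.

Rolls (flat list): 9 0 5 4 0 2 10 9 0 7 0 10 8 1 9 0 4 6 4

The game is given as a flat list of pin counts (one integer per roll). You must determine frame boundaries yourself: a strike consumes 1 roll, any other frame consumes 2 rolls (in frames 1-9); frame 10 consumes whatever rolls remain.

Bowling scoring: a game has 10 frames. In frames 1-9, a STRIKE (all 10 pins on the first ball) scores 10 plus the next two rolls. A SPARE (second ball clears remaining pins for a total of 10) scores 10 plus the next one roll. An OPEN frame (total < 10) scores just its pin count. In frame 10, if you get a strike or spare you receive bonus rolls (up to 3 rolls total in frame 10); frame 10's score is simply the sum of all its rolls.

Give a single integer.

Answer: 106

Derivation:
Frame 1: OPEN (9+0=9). Cumulative: 9
Frame 2: OPEN (5+4=9). Cumulative: 18
Frame 3: OPEN (0+2=2). Cumulative: 20
Frame 4: STRIKE. 10 + next two rolls (9+0) = 19. Cumulative: 39
Frame 5: OPEN (9+0=9). Cumulative: 48
Frame 6: OPEN (7+0=7). Cumulative: 55
Frame 7: STRIKE. 10 + next two rolls (8+1) = 19. Cumulative: 74
Frame 8: OPEN (8+1=9). Cumulative: 83
Frame 9: OPEN (9+0=9). Cumulative: 92
Frame 10: SPARE. Sum of all frame-10 rolls (4+6+4) = 14. Cumulative: 106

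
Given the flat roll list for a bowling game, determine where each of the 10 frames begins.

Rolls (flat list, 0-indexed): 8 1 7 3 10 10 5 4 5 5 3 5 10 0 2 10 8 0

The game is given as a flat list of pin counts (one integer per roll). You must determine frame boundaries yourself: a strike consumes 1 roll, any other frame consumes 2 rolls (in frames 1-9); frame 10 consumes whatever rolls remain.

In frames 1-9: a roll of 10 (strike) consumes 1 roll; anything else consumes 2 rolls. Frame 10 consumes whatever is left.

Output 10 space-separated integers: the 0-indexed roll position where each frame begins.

Frame 1 starts at roll index 0: rolls=8,1 (sum=9), consumes 2 rolls
Frame 2 starts at roll index 2: rolls=7,3 (sum=10), consumes 2 rolls
Frame 3 starts at roll index 4: roll=10 (strike), consumes 1 roll
Frame 4 starts at roll index 5: roll=10 (strike), consumes 1 roll
Frame 5 starts at roll index 6: rolls=5,4 (sum=9), consumes 2 rolls
Frame 6 starts at roll index 8: rolls=5,5 (sum=10), consumes 2 rolls
Frame 7 starts at roll index 10: rolls=3,5 (sum=8), consumes 2 rolls
Frame 8 starts at roll index 12: roll=10 (strike), consumes 1 roll
Frame 9 starts at roll index 13: rolls=0,2 (sum=2), consumes 2 rolls
Frame 10 starts at roll index 15: 3 remaining rolls

Answer: 0 2 4 5 6 8 10 12 13 15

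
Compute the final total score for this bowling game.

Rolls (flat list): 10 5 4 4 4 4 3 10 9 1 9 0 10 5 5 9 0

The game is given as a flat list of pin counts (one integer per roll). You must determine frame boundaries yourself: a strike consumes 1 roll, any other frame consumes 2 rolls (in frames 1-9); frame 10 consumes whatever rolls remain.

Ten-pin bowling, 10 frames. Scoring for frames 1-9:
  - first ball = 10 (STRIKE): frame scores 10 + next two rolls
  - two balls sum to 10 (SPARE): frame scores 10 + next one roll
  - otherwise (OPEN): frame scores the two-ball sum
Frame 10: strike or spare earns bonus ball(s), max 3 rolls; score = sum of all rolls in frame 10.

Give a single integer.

Frame 1: STRIKE. 10 + next two rolls (5+4) = 19. Cumulative: 19
Frame 2: OPEN (5+4=9). Cumulative: 28
Frame 3: OPEN (4+4=8). Cumulative: 36
Frame 4: OPEN (4+3=7). Cumulative: 43
Frame 5: STRIKE. 10 + next two rolls (9+1) = 20. Cumulative: 63
Frame 6: SPARE (9+1=10). 10 + next roll (9) = 19. Cumulative: 82
Frame 7: OPEN (9+0=9). Cumulative: 91
Frame 8: STRIKE. 10 + next two rolls (5+5) = 20. Cumulative: 111
Frame 9: SPARE (5+5=10). 10 + next roll (9) = 19. Cumulative: 130
Frame 10: OPEN. Sum of all frame-10 rolls (9+0) = 9. Cumulative: 139

Answer: 139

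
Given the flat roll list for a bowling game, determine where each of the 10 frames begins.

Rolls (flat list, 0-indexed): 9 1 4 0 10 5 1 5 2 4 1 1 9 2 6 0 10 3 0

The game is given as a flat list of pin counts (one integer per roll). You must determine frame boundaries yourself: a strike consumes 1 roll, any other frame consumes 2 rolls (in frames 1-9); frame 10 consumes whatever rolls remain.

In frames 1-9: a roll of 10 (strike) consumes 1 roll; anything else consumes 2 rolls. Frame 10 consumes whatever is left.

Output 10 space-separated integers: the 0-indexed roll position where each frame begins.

Frame 1 starts at roll index 0: rolls=9,1 (sum=10), consumes 2 rolls
Frame 2 starts at roll index 2: rolls=4,0 (sum=4), consumes 2 rolls
Frame 3 starts at roll index 4: roll=10 (strike), consumes 1 roll
Frame 4 starts at roll index 5: rolls=5,1 (sum=6), consumes 2 rolls
Frame 5 starts at roll index 7: rolls=5,2 (sum=7), consumes 2 rolls
Frame 6 starts at roll index 9: rolls=4,1 (sum=5), consumes 2 rolls
Frame 7 starts at roll index 11: rolls=1,9 (sum=10), consumes 2 rolls
Frame 8 starts at roll index 13: rolls=2,6 (sum=8), consumes 2 rolls
Frame 9 starts at roll index 15: rolls=0,10 (sum=10), consumes 2 rolls
Frame 10 starts at roll index 17: 2 remaining rolls

Answer: 0 2 4 5 7 9 11 13 15 17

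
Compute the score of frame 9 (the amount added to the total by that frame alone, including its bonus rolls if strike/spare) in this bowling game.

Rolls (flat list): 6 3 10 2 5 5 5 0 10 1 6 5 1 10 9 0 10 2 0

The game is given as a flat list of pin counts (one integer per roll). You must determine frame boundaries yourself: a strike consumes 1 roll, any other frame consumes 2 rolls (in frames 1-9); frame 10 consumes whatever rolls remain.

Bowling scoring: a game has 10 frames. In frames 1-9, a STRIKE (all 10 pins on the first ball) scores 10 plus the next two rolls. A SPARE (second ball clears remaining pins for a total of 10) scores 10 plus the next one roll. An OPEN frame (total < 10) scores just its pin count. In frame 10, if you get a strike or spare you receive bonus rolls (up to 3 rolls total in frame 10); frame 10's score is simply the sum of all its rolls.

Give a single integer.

Frame 1: OPEN (6+3=9). Cumulative: 9
Frame 2: STRIKE. 10 + next two rolls (2+5) = 17. Cumulative: 26
Frame 3: OPEN (2+5=7). Cumulative: 33
Frame 4: SPARE (5+5=10). 10 + next roll (0) = 10. Cumulative: 43
Frame 5: SPARE (0+10=10). 10 + next roll (1) = 11. Cumulative: 54
Frame 6: OPEN (1+6=7). Cumulative: 61
Frame 7: OPEN (5+1=6). Cumulative: 67
Frame 8: STRIKE. 10 + next two rolls (9+0) = 19. Cumulative: 86
Frame 9: OPEN (9+0=9). Cumulative: 95
Frame 10: STRIKE. Sum of all frame-10 rolls (10+2+0) = 12. Cumulative: 107

Answer: 9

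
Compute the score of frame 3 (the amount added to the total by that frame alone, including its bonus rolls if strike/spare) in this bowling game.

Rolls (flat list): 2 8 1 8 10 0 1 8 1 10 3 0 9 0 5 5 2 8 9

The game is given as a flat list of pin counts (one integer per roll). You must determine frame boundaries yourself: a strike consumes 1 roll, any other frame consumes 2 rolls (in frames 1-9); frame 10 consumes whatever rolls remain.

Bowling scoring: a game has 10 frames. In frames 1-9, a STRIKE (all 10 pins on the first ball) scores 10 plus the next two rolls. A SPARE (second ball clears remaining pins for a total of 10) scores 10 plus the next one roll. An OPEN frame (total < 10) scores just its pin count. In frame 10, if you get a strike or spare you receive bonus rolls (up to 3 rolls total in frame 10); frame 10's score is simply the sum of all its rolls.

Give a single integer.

Frame 1: SPARE (2+8=10). 10 + next roll (1) = 11. Cumulative: 11
Frame 2: OPEN (1+8=9). Cumulative: 20
Frame 3: STRIKE. 10 + next two rolls (0+1) = 11. Cumulative: 31
Frame 4: OPEN (0+1=1). Cumulative: 32
Frame 5: OPEN (8+1=9). Cumulative: 41

Answer: 11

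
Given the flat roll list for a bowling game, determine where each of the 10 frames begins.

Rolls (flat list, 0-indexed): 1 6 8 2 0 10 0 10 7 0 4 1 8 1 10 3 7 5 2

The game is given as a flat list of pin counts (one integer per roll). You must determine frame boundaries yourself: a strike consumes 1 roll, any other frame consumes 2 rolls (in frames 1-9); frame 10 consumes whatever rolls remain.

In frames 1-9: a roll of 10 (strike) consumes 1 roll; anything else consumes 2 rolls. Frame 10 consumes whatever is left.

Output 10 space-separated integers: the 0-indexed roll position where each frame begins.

Frame 1 starts at roll index 0: rolls=1,6 (sum=7), consumes 2 rolls
Frame 2 starts at roll index 2: rolls=8,2 (sum=10), consumes 2 rolls
Frame 3 starts at roll index 4: rolls=0,10 (sum=10), consumes 2 rolls
Frame 4 starts at roll index 6: rolls=0,10 (sum=10), consumes 2 rolls
Frame 5 starts at roll index 8: rolls=7,0 (sum=7), consumes 2 rolls
Frame 6 starts at roll index 10: rolls=4,1 (sum=5), consumes 2 rolls
Frame 7 starts at roll index 12: rolls=8,1 (sum=9), consumes 2 rolls
Frame 8 starts at roll index 14: roll=10 (strike), consumes 1 roll
Frame 9 starts at roll index 15: rolls=3,7 (sum=10), consumes 2 rolls
Frame 10 starts at roll index 17: 2 remaining rolls

Answer: 0 2 4 6 8 10 12 14 15 17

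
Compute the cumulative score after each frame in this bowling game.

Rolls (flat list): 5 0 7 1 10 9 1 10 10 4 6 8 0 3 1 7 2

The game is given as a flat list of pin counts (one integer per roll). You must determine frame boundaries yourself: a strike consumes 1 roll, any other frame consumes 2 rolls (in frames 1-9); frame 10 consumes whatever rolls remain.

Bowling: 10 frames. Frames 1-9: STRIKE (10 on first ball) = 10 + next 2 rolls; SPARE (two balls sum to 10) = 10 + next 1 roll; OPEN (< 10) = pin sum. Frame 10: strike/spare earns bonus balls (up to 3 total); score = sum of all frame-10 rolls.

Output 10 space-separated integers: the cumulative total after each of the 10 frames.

Frame 1: OPEN (5+0=5). Cumulative: 5
Frame 2: OPEN (7+1=8). Cumulative: 13
Frame 3: STRIKE. 10 + next two rolls (9+1) = 20. Cumulative: 33
Frame 4: SPARE (9+1=10). 10 + next roll (10) = 20. Cumulative: 53
Frame 5: STRIKE. 10 + next two rolls (10+4) = 24. Cumulative: 77
Frame 6: STRIKE. 10 + next two rolls (4+6) = 20. Cumulative: 97
Frame 7: SPARE (4+6=10). 10 + next roll (8) = 18. Cumulative: 115
Frame 8: OPEN (8+0=8). Cumulative: 123
Frame 9: OPEN (3+1=4). Cumulative: 127
Frame 10: OPEN. Sum of all frame-10 rolls (7+2) = 9. Cumulative: 136

Answer: 5 13 33 53 77 97 115 123 127 136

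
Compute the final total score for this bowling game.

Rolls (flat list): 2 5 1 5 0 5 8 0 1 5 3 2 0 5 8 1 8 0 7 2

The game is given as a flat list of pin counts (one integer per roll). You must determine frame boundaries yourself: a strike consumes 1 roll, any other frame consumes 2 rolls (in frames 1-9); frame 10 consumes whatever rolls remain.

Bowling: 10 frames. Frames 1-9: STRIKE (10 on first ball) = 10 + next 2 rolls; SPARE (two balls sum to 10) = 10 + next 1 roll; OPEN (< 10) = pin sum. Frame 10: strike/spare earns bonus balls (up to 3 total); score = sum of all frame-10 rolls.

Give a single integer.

Answer: 68

Derivation:
Frame 1: OPEN (2+5=7). Cumulative: 7
Frame 2: OPEN (1+5=6). Cumulative: 13
Frame 3: OPEN (0+5=5). Cumulative: 18
Frame 4: OPEN (8+0=8). Cumulative: 26
Frame 5: OPEN (1+5=6). Cumulative: 32
Frame 6: OPEN (3+2=5). Cumulative: 37
Frame 7: OPEN (0+5=5). Cumulative: 42
Frame 8: OPEN (8+1=9). Cumulative: 51
Frame 9: OPEN (8+0=8). Cumulative: 59
Frame 10: OPEN. Sum of all frame-10 rolls (7+2) = 9. Cumulative: 68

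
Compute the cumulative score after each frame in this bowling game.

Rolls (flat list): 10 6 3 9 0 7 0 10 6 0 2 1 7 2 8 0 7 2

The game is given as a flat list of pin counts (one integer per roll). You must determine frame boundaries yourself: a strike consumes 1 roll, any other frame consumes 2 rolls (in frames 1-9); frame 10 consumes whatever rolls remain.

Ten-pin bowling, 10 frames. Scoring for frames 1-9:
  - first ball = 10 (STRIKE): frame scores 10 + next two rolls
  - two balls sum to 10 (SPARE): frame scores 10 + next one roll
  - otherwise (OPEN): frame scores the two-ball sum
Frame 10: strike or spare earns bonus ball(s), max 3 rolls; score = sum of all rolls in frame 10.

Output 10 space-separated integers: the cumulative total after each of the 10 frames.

Answer: 19 28 37 44 60 66 69 78 86 95

Derivation:
Frame 1: STRIKE. 10 + next two rolls (6+3) = 19. Cumulative: 19
Frame 2: OPEN (6+3=9). Cumulative: 28
Frame 3: OPEN (9+0=9). Cumulative: 37
Frame 4: OPEN (7+0=7). Cumulative: 44
Frame 5: STRIKE. 10 + next two rolls (6+0) = 16. Cumulative: 60
Frame 6: OPEN (6+0=6). Cumulative: 66
Frame 7: OPEN (2+1=3). Cumulative: 69
Frame 8: OPEN (7+2=9). Cumulative: 78
Frame 9: OPEN (8+0=8). Cumulative: 86
Frame 10: OPEN. Sum of all frame-10 rolls (7+2) = 9. Cumulative: 95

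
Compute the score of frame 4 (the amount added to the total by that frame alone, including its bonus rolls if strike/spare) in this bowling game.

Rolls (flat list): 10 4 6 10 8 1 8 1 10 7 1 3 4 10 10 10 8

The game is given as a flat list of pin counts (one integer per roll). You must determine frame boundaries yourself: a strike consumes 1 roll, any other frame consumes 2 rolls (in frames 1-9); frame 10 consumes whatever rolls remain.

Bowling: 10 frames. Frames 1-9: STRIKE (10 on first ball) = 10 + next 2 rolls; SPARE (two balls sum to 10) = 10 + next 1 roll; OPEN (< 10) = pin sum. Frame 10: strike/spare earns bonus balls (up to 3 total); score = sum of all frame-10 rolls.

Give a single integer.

Answer: 9

Derivation:
Frame 1: STRIKE. 10 + next two rolls (4+6) = 20. Cumulative: 20
Frame 2: SPARE (4+6=10). 10 + next roll (10) = 20. Cumulative: 40
Frame 3: STRIKE. 10 + next two rolls (8+1) = 19. Cumulative: 59
Frame 4: OPEN (8+1=9). Cumulative: 68
Frame 5: OPEN (8+1=9). Cumulative: 77
Frame 6: STRIKE. 10 + next two rolls (7+1) = 18. Cumulative: 95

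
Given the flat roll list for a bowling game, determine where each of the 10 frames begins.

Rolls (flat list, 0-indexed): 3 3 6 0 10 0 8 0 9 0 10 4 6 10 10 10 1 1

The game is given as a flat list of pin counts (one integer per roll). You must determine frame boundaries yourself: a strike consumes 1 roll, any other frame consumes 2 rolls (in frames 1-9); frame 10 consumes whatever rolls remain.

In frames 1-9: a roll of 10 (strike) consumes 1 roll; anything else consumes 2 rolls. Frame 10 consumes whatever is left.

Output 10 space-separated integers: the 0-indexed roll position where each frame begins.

Answer: 0 2 4 5 7 9 11 13 14 15

Derivation:
Frame 1 starts at roll index 0: rolls=3,3 (sum=6), consumes 2 rolls
Frame 2 starts at roll index 2: rolls=6,0 (sum=6), consumes 2 rolls
Frame 3 starts at roll index 4: roll=10 (strike), consumes 1 roll
Frame 4 starts at roll index 5: rolls=0,8 (sum=8), consumes 2 rolls
Frame 5 starts at roll index 7: rolls=0,9 (sum=9), consumes 2 rolls
Frame 6 starts at roll index 9: rolls=0,10 (sum=10), consumes 2 rolls
Frame 7 starts at roll index 11: rolls=4,6 (sum=10), consumes 2 rolls
Frame 8 starts at roll index 13: roll=10 (strike), consumes 1 roll
Frame 9 starts at roll index 14: roll=10 (strike), consumes 1 roll
Frame 10 starts at roll index 15: 3 remaining rolls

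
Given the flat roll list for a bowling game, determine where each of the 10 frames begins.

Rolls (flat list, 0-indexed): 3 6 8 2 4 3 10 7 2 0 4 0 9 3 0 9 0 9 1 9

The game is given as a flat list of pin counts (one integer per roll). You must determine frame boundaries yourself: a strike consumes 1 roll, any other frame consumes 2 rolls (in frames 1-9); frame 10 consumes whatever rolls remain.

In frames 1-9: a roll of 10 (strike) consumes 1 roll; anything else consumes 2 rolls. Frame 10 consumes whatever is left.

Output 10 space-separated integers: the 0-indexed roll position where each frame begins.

Answer: 0 2 4 6 7 9 11 13 15 17

Derivation:
Frame 1 starts at roll index 0: rolls=3,6 (sum=9), consumes 2 rolls
Frame 2 starts at roll index 2: rolls=8,2 (sum=10), consumes 2 rolls
Frame 3 starts at roll index 4: rolls=4,3 (sum=7), consumes 2 rolls
Frame 4 starts at roll index 6: roll=10 (strike), consumes 1 roll
Frame 5 starts at roll index 7: rolls=7,2 (sum=9), consumes 2 rolls
Frame 6 starts at roll index 9: rolls=0,4 (sum=4), consumes 2 rolls
Frame 7 starts at roll index 11: rolls=0,9 (sum=9), consumes 2 rolls
Frame 8 starts at roll index 13: rolls=3,0 (sum=3), consumes 2 rolls
Frame 9 starts at roll index 15: rolls=9,0 (sum=9), consumes 2 rolls
Frame 10 starts at roll index 17: 3 remaining rolls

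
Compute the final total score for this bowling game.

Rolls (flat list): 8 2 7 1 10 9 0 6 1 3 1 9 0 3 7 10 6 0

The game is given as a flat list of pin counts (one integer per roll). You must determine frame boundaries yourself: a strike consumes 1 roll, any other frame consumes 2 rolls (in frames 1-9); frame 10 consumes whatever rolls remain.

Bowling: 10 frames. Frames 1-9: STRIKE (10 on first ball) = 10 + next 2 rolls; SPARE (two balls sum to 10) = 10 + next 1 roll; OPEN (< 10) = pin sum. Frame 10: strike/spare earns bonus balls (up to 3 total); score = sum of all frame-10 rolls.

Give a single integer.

Answer: 115

Derivation:
Frame 1: SPARE (8+2=10). 10 + next roll (7) = 17. Cumulative: 17
Frame 2: OPEN (7+1=8). Cumulative: 25
Frame 3: STRIKE. 10 + next two rolls (9+0) = 19. Cumulative: 44
Frame 4: OPEN (9+0=9). Cumulative: 53
Frame 5: OPEN (6+1=7). Cumulative: 60
Frame 6: OPEN (3+1=4). Cumulative: 64
Frame 7: OPEN (9+0=9). Cumulative: 73
Frame 8: SPARE (3+7=10). 10 + next roll (10) = 20. Cumulative: 93
Frame 9: STRIKE. 10 + next two rolls (6+0) = 16. Cumulative: 109
Frame 10: OPEN. Sum of all frame-10 rolls (6+0) = 6. Cumulative: 115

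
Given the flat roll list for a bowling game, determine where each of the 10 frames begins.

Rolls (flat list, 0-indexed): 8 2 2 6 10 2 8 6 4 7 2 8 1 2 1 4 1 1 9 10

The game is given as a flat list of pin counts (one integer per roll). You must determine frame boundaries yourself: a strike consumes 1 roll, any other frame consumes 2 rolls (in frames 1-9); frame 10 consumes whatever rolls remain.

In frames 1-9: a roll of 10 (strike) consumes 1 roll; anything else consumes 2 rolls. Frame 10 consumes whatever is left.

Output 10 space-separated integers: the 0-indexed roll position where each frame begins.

Frame 1 starts at roll index 0: rolls=8,2 (sum=10), consumes 2 rolls
Frame 2 starts at roll index 2: rolls=2,6 (sum=8), consumes 2 rolls
Frame 3 starts at roll index 4: roll=10 (strike), consumes 1 roll
Frame 4 starts at roll index 5: rolls=2,8 (sum=10), consumes 2 rolls
Frame 5 starts at roll index 7: rolls=6,4 (sum=10), consumes 2 rolls
Frame 6 starts at roll index 9: rolls=7,2 (sum=9), consumes 2 rolls
Frame 7 starts at roll index 11: rolls=8,1 (sum=9), consumes 2 rolls
Frame 8 starts at roll index 13: rolls=2,1 (sum=3), consumes 2 rolls
Frame 9 starts at roll index 15: rolls=4,1 (sum=5), consumes 2 rolls
Frame 10 starts at roll index 17: 3 remaining rolls

Answer: 0 2 4 5 7 9 11 13 15 17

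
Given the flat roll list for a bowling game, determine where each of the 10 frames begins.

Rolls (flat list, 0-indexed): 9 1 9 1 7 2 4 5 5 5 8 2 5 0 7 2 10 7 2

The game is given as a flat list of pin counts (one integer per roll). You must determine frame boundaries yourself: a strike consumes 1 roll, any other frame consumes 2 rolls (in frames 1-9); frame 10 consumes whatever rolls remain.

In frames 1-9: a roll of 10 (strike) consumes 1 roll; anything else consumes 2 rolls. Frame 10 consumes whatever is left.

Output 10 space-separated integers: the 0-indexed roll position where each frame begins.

Frame 1 starts at roll index 0: rolls=9,1 (sum=10), consumes 2 rolls
Frame 2 starts at roll index 2: rolls=9,1 (sum=10), consumes 2 rolls
Frame 3 starts at roll index 4: rolls=7,2 (sum=9), consumes 2 rolls
Frame 4 starts at roll index 6: rolls=4,5 (sum=9), consumes 2 rolls
Frame 5 starts at roll index 8: rolls=5,5 (sum=10), consumes 2 rolls
Frame 6 starts at roll index 10: rolls=8,2 (sum=10), consumes 2 rolls
Frame 7 starts at roll index 12: rolls=5,0 (sum=5), consumes 2 rolls
Frame 8 starts at roll index 14: rolls=7,2 (sum=9), consumes 2 rolls
Frame 9 starts at roll index 16: roll=10 (strike), consumes 1 roll
Frame 10 starts at roll index 17: 2 remaining rolls

Answer: 0 2 4 6 8 10 12 14 16 17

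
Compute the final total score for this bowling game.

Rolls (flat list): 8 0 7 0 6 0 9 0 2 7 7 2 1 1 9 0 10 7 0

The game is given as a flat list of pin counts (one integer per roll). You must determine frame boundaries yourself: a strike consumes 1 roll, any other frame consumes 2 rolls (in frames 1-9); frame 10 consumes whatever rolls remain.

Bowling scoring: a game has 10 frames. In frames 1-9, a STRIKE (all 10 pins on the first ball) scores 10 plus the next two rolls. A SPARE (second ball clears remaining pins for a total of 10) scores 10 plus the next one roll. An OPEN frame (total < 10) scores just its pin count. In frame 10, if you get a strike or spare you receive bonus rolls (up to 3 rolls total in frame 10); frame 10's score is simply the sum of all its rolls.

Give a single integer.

Frame 1: OPEN (8+0=8). Cumulative: 8
Frame 2: OPEN (7+0=7). Cumulative: 15
Frame 3: OPEN (6+0=6). Cumulative: 21
Frame 4: OPEN (9+0=9). Cumulative: 30
Frame 5: OPEN (2+7=9). Cumulative: 39
Frame 6: OPEN (7+2=9). Cumulative: 48
Frame 7: OPEN (1+1=2). Cumulative: 50
Frame 8: OPEN (9+0=9). Cumulative: 59
Frame 9: STRIKE. 10 + next two rolls (7+0) = 17. Cumulative: 76
Frame 10: OPEN. Sum of all frame-10 rolls (7+0) = 7. Cumulative: 83

Answer: 83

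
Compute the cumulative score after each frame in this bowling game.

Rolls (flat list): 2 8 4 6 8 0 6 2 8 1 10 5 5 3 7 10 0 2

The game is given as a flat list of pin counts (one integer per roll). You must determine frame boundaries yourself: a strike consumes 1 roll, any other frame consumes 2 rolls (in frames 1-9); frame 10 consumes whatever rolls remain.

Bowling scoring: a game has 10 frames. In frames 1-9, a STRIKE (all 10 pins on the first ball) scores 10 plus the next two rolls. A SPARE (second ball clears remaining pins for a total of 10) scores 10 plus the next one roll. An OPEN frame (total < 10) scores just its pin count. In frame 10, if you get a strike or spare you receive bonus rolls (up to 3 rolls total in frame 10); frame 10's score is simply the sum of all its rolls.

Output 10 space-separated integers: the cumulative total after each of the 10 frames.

Frame 1: SPARE (2+8=10). 10 + next roll (4) = 14. Cumulative: 14
Frame 2: SPARE (4+6=10). 10 + next roll (8) = 18. Cumulative: 32
Frame 3: OPEN (8+0=8). Cumulative: 40
Frame 4: OPEN (6+2=8). Cumulative: 48
Frame 5: OPEN (8+1=9). Cumulative: 57
Frame 6: STRIKE. 10 + next two rolls (5+5) = 20. Cumulative: 77
Frame 7: SPARE (5+5=10). 10 + next roll (3) = 13. Cumulative: 90
Frame 8: SPARE (3+7=10). 10 + next roll (10) = 20. Cumulative: 110
Frame 9: STRIKE. 10 + next two rolls (0+2) = 12. Cumulative: 122
Frame 10: OPEN. Sum of all frame-10 rolls (0+2) = 2. Cumulative: 124

Answer: 14 32 40 48 57 77 90 110 122 124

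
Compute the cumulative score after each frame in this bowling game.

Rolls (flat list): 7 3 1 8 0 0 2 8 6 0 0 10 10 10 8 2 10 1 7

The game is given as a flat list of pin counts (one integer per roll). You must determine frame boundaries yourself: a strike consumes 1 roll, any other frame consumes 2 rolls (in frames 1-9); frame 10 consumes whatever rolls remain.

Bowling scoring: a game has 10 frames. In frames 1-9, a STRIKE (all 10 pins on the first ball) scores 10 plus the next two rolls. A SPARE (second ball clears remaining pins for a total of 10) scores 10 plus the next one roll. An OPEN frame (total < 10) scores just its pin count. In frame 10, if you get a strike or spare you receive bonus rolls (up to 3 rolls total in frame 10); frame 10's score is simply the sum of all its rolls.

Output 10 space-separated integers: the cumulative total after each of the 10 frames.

Answer: 11 20 20 36 42 62 90 110 130 148

Derivation:
Frame 1: SPARE (7+3=10). 10 + next roll (1) = 11. Cumulative: 11
Frame 2: OPEN (1+8=9). Cumulative: 20
Frame 3: OPEN (0+0=0). Cumulative: 20
Frame 4: SPARE (2+8=10). 10 + next roll (6) = 16. Cumulative: 36
Frame 5: OPEN (6+0=6). Cumulative: 42
Frame 6: SPARE (0+10=10). 10 + next roll (10) = 20. Cumulative: 62
Frame 7: STRIKE. 10 + next two rolls (10+8) = 28. Cumulative: 90
Frame 8: STRIKE. 10 + next two rolls (8+2) = 20. Cumulative: 110
Frame 9: SPARE (8+2=10). 10 + next roll (10) = 20. Cumulative: 130
Frame 10: STRIKE. Sum of all frame-10 rolls (10+1+7) = 18. Cumulative: 148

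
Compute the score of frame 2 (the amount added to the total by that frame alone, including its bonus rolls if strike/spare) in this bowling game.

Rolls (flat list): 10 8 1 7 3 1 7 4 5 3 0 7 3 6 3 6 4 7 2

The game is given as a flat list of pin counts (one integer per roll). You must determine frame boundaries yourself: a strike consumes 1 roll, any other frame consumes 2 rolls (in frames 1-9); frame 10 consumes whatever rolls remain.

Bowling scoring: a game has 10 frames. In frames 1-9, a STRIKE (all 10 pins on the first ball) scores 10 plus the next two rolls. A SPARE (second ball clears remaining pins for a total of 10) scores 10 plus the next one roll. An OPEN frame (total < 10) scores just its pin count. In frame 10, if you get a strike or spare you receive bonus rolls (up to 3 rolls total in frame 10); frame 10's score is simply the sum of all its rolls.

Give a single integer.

Frame 1: STRIKE. 10 + next two rolls (8+1) = 19. Cumulative: 19
Frame 2: OPEN (8+1=9). Cumulative: 28
Frame 3: SPARE (7+3=10). 10 + next roll (1) = 11. Cumulative: 39
Frame 4: OPEN (1+7=8). Cumulative: 47

Answer: 9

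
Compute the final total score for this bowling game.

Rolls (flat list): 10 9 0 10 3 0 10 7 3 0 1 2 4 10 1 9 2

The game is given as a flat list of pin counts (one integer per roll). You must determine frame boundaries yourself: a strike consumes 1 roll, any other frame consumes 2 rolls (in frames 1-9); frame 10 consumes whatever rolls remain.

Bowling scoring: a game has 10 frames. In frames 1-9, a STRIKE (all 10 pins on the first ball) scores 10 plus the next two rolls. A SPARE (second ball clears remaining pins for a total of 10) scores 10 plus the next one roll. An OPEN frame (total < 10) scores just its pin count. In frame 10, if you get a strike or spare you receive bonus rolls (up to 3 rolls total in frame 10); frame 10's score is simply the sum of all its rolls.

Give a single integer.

Frame 1: STRIKE. 10 + next two rolls (9+0) = 19. Cumulative: 19
Frame 2: OPEN (9+0=9). Cumulative: 28
Frame 3: STRIKE. 10 + next two rolls (3+0) = 13. Cumulative: 41
Frame 4: OPEN (3+0=3). Cumulative: 44
Frame 5: STRIKE. 10 + next two rolls (7+3) = 20. Cumulative: 64
Frame 6: SPARE (7+3=10). 10 + next roll (0) = 10. Cumulative: 74
Frame 7: OPEN (0+1=1). Cumulative: 75
Frame 8: OPEN (2+4=6). Cumulative: 81
Frame 9: STRIKE. 10 + next two rolls (1+9) = 20. Cumulative: 101
Frame 10: SPARE. Sum of all frame-10 rolls (1+9+2) = 12. Cumulative: 113

Answer: 113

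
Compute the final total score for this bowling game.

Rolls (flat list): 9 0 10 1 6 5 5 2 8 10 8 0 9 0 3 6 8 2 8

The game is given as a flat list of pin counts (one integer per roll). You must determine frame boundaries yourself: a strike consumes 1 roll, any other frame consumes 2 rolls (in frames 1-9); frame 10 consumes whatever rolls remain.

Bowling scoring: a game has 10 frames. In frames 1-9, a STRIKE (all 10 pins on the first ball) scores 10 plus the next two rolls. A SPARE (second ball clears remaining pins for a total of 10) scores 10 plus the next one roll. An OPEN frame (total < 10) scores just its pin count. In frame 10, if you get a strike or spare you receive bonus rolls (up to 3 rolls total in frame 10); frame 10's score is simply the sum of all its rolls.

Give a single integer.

Answer: 127

Derivation:
Frame 1: OPEN (9+0=9). Cumulative: 9
Frame 2: STRIKE. 10 + next two rolls (1+6) = 17. Cumulative: 26
Frame 3: OPEN (1+6=7). Cumulative: 33
Frame 4: SPARE (5+5=10). 10 + next roll (2) = 12. Cumulative: 45
Frame 5: SPARE (2+8=10). 10 + next roll (10) = 20. Cumulative: 65
Frame 6: STRIKE. 10 + next two rolls (8+0) = 18. Cumulative: 83
Frame 7: OPEN (8+0=8). Cumulative: 91
Frame 8: OPEN (9+0=9). Cumulative: 100
Frame 9: OPEN (3+6=9). Cumulative: 109
Frame 10: SPARE. Sum of all frame-10 rolls (8+2+8) = 18. Cumulative: 127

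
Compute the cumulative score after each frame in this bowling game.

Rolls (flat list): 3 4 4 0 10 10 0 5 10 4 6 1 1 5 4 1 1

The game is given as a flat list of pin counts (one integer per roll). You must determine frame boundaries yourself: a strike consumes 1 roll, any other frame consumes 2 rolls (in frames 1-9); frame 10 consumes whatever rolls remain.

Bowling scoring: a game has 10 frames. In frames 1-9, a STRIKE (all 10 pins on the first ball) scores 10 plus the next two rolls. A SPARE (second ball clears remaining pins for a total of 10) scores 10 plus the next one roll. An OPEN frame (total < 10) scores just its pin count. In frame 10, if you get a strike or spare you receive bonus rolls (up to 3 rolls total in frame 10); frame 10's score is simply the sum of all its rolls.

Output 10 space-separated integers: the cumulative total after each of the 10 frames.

Answer: 7 11 31 46 51 71 82 84 93 95

Derivation:
Frame 1: OPEN (3+4=7). Cumulative: 7
Frame 2: OPEN (4+0=4). Cumulative: 11
Frame 3: STRIKE. 10 + next two rolls (10+0) = 20. Cumulative: 31
Frame 4: STRIKE. 10 + next two rolls (0+5) = 15. Cumulative: 46
Frame 5: OPEN (0+5=5). Cumulative: 51
Frame 6: STRIKE. 10 + next two rolls (4+6) = 20. Cumulative: 71
Frame 7: SPARE (4+6=10). 10 + next roll (1) = 11. Cumulative: 82
Frame 8: OPEN (1+1=2). Cumulative: 84
Frame 9: OPEN (5+4=9). Cumulative: 93
Frame 10: OPEN. Sum of all frame-10 rolls (1+1) = 2. Cumulative: 95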